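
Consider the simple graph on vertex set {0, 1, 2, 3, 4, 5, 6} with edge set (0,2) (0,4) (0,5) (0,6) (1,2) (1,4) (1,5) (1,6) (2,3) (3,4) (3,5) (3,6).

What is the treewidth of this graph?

3

A width-3 tree decomposition is:
Bags: B1 = {0, 1, 3, 6}  B2 = {0, 1, 3, 4}  B3 = {0, 1, 2, 3}  B4 = {0, 1, 3, 5}
Tree: B1–B2, B2–B3, B3–B4
The largest bag has 4 vertices, giving width 3; this decomposition certifies tw(G) ≤ 3. For the lower bound: the 4 vertex sets {0,6}, {1,4}, {3}, {2} are disjoint, each induces a connected subgraph, and every pair is joined by at least one edge of G. Contracting each set to a single vertex therefore yields K_{4} as a minor, and since treewidth is minor-monotone, tw(G) ≥ tw(K_{4}) = 3. The upper and lower bounds meet at 3, so that is the treewidth.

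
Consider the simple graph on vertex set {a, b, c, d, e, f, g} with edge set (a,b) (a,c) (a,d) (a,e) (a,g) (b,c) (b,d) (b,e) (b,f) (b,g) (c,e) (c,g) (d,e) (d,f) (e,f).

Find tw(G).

A width-3 tree decomposition is:
Bags: B1 = {a, b, d, e}  B2 = {a, b, c, e}  B3 = {a, b, c, g}  B4 = {b, d, e, f}
Tree: B1–B2, B2–B3, B1–B4
The largest bag has 4 vertices, giving width 3; this decomposition certifies tw(G) ≤ 3. For the lower bound, the 4 vertices {a, b, c, g} are pairwise adjacent, and any tree decomposition puts a clique entirely inside one bag — forcing width ≥ 3. Hence tw(G) = 3 exactly.

3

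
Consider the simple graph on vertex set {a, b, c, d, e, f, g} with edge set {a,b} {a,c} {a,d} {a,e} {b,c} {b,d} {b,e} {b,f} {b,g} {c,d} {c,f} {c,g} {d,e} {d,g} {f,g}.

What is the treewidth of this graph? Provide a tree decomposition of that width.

Each bag holds 4 vertices, so the decomposition has width 3, which upper-bounds the treewidth. On the other hand G contains the 4-clique {a, b, d, e}. A clique must lie in a single bag of any decomposition, so no decomposition can have width below 3. Therefore the treewidth is 3.

Treewidth 3.
One such decomposition:
Bags: B1 = {b, c, d, g}  B2 = {a, b, c, d}  B3 = {a, b, d, e}  B4 = {b, c, f, g}
Tree: B1–B2, B2–B3, B1–B4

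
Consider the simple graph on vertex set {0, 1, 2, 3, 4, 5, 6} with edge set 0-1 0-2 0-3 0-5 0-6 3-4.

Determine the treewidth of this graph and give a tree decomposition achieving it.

Treewidth 1.
Bags: B1 = {0, 1}  B2 = {0, 2}  B3 = {0, 3}  B4 = {0, 6}  B5 = {0, 5}  B6 = {3, 4}
Tree: B1–B2, B1–B3, B1–B4, B4–B5, B3–B6

Each bag holds 2 vertices, so the decomposition has width 1, which upper-bounds the treewidth. Any graph with an edge has treewidth ≥ 1, and G has the edge 0–1. The upper and lower bounds meet at 1, so that is the treewidth.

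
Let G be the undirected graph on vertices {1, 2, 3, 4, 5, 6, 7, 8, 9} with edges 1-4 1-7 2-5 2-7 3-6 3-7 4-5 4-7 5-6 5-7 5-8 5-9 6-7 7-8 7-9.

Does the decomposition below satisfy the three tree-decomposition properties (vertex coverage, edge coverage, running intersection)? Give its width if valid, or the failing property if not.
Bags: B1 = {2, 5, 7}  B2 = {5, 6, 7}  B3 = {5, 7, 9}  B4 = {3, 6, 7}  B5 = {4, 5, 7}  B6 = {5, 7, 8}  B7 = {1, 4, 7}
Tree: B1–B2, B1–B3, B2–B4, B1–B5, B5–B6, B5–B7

Checking the three conditions: (i) the bags cover all of {1, 2, 3, 4, 5, 6, 7, 8, 9}; (ii) for each edge, some bag contains both endpoints; (iii) the bags containing any fixed vertex form a subtree. All hold, so the decomposition is valid with width 3 − 1 = 2.

Yes; width 2.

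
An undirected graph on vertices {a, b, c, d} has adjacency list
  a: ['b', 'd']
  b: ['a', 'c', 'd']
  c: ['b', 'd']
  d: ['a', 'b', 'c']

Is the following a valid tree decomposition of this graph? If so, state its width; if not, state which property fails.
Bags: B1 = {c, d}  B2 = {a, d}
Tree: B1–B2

A tree decomposition must satisfy three properties: every vertex lies in some bag; for every edge, both endpoints lie together in some bag; and for every vertex, the bags containing it form a connected subtree. Here vertex b appears in no bag, so the decomposition is invalid.

No — vertex b appears in no bag.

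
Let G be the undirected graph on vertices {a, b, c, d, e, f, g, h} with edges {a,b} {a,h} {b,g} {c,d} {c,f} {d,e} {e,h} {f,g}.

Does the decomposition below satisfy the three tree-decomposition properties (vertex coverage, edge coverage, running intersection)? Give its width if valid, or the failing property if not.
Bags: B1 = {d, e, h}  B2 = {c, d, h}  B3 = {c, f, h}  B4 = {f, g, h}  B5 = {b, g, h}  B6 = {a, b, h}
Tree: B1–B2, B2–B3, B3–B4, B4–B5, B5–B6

Yes; width 2.

Vertex coverage: the bags together contain {a, b, c, d, e, f, g, h}, the full vertex set. Edge coverage: each edge of G has both endpoints in at least one bag. Running intersection: for every vertex, the bags containing it form a connected subtree. All three properties hold, so this is a valid tree decomposition of width max|bag| − 1 = 2, and hence tw(G) ≤ 2.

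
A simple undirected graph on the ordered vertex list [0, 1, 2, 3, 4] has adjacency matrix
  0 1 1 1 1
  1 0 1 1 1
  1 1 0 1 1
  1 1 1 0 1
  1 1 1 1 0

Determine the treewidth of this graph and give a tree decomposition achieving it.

A single bag containing all 5 vertices is trivially a valid decomposition of width 4. Conversely, {0, 1, 2, 3, 4} is a clique of size 5, and the vertices of any clique must share a bag in every tree decomposition; so some bag has ≥ 5 vertices and tw(G) ≥ 4. Combining the bounds, tw(G) = 4.

Treewidth 4.
Bags: B1 = {0, 1, 2, 3, 4}
Tree: (single bag)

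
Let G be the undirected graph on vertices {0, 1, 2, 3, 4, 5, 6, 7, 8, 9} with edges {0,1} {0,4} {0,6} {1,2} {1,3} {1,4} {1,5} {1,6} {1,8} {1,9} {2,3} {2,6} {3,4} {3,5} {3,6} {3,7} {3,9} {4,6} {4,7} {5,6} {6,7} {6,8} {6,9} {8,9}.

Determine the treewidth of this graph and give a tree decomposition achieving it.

Treewidth 3.
One such decomposition:
Bags: B1 = {1, 3, 4, 6}  B2 = {3, 4, 6, 7}  B3 = {1, 3, 5, 6}  B4 = {1, 3, 6, 9}  B5 = {1, 6, 8, 9}  B6 = {0, 1, 4, 6}  B7 = {1, 2, 3, 6}
Tree: B1–B2, B1–B3, B1–B4, B4–B5, B1–B6, B1–B7

Every bag has size at most 4, so the width is 4 − 1 = 3 and tw(G) ≤ 3. On the other hand G contains the 4-clique {0, 1, 4, 6}. A clique must lie in a single bag of any decomposition, so no decomposition can have width below 3. Hence tw(G) = 3 exactly.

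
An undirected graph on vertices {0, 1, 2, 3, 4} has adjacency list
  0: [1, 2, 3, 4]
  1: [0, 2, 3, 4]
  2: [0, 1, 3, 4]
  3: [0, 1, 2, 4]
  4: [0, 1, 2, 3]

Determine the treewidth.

4

A width-4 tree decomposition is:
Bags: B1 = {0, 1, 2, 3, 4}
Tree: (single bag)
A single bag containing all 5 vertices is trivially a valid decomposition of width 4. Conversely, {0, 1, 2, 3, 4} is a clique of size 5, and the vertices of any clique must share a bag in every tree decomposition; so some bag has ≥ 5 vertices and tw(G) ≥ 4. The upper and lower bounds meet at 4, so that is the treewidth.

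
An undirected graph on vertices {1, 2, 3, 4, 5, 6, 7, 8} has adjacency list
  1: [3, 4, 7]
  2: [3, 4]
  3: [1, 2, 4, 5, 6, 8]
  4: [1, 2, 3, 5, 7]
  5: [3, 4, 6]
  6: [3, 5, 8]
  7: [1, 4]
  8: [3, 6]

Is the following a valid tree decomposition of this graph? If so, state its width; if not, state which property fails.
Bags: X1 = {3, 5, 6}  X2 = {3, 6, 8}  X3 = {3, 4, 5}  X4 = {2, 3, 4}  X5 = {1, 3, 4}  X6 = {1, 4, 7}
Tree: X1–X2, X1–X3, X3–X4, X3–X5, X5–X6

Checking the three conditions: (i) the bags cover all of {1, 2, 3, 4, 5, 6, 7, 8}; (ii) for each edge, some bag contains both endpoints; (iii) the bags containing any fixed vertex form a subtree. All hold, so the decomposition is valid with width 3 − 1 = 2.

Yes; width 2.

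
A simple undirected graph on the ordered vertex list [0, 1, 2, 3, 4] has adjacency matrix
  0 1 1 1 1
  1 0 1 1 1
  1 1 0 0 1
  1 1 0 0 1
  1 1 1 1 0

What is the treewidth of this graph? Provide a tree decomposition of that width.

Treewidth 3.
One optimal decomposition is:
Bags: B1 = {0, 1, 3, 4}  B2 = {0, 1, 2, 4}
Tree: B1–B2

The largest bag has 4 vertices, giving width 3; this decomposition certifies tw(G) ≤ 3. On the other hand G contains the 4-clique {0, 1, 2, 4}. A clique must lie in a single bag of any decomposition, so no decomposition can have width below 3. Hence tw(G) = 3 exactly.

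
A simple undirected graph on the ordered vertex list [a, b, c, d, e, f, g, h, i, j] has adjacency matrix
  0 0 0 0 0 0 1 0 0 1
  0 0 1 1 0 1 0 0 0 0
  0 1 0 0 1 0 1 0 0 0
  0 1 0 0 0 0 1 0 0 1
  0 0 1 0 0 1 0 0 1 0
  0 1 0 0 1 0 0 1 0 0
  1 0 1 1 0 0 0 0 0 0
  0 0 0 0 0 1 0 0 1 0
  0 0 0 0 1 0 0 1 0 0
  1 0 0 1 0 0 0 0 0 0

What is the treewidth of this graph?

A width-2 tree decomposition is:
Bags: B1 = {a, d, j}  B2 = {a, d, g}  B3 = {b, d, g}  B4 = {b, c, g}  B5 = {b, c, f}  B6 = {c, e, f}  B7 = {e, f, h}  B8 = {e, h, i}
Tree: B1–B2, B2–B3, B3–B4, B4–B5, B5–B6, B6–B7, B7–B8
The largest bag has 3 vertices, giving width 2; this decomposition certifies tw(G) ≤ 2. Since j–a–g–d–j is a cycle in G, G is not acyclic. Forests are exactly the graphs of treewidth ≤ 1, so tw(G) ≥ 2. Hence tw(G) = 2 exactly.

2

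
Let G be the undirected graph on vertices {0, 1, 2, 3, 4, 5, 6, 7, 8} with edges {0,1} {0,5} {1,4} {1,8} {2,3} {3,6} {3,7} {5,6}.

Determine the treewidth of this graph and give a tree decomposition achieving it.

Each bag holds 2 vertices, so the decomposition has width 1, which upper-bounds the treewidth. Since G has at least one edge (e.g. 0–1), it is not an edgeless graph, so tw(G) ≥ 1. Hence tw(G) = 1 exactly.

Treewidth 1.
Bags: B1 = {0, 1}  B2 = {1, 8}  B3 = {0, 5}  B4 = {5, 6}  B5 = {3, 6}  B6 = {2, 3}  B7 = {1, 4}  B8 = {3, 7}
Tree: B1–B2, B1–B3, B3–B4, B4–B5, B5–B6, B2–B7, B5–B8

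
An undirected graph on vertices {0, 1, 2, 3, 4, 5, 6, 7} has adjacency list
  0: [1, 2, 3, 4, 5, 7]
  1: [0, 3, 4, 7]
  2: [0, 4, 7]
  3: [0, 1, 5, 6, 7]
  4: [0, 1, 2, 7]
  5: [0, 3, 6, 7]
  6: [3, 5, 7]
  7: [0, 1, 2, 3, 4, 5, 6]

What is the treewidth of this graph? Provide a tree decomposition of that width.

Treewidth 3.
Bags: B1 = {0, 2, 4, 7}  B2 = {0, 1, 4, 7}  B3 = {0, 1, 3, 7}  B4 = {0, 3, 5, 7}  B5 = {3, 5, 6, 7}
Tree: B1–B2, B2–B3, B3–B4, B4–B5

The largest bag has 4 vertices, giving width 3; this decomposition certifies tw(G) ≤ 3. For the lower bound, the 4 vertices {0, 1, 3, 7} are pairwise adjacent, and any tree decomposition puts a clique entirely inside one bag — forcing width ≥ 3. Hence tw(G) = 3 exactly.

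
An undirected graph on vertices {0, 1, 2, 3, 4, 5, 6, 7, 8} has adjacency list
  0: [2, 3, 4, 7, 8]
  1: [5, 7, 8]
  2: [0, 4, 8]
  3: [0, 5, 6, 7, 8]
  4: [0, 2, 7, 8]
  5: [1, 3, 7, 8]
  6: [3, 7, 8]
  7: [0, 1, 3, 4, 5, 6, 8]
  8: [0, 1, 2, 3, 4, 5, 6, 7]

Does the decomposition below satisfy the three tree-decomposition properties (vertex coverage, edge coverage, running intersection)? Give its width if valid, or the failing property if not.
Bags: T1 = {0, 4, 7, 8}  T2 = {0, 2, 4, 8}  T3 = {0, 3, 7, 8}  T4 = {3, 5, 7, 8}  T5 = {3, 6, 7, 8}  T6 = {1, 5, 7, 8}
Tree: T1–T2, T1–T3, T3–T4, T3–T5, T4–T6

Yes; width 3.

Every vertex of G appears in some bag (union = {0, 1, 2, 3, 4, 5, 6, 7, 8}); every edge is covered by a bag; and for each vertex v the set of bags containing v is connected in the bag tree. The decomposition is therefore valid. The largest bag has 4 vertices, so the width is 3.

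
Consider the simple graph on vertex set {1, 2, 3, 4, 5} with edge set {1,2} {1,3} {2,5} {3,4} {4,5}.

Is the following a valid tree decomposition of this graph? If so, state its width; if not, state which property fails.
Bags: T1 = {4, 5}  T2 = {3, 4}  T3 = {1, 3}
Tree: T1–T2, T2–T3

A tree decomposition must satisfy three properties: every vertex lies in some bag; for every edge, both endpoints lie together in some bag; and for every vertex, the bags containing it form a connected subtree. Here vertex 2 appears in no bag, so the decomposition is invalid.

No — vertex 2 appears in no bag.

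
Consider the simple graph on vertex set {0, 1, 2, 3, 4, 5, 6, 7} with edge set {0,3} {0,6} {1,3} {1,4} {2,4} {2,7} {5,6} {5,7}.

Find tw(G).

A width-2 tree decomposition is:
Bags: B1 = {1, 3, 4}  B2 = {2, 3, 4}  B3 = {2, 3, 7}  B4 = {3, 5, 7}  B5 = {3, 5, 6}  B6 = {0, 3, 6}
Tree: B1–B2, B2–B3, B3–B4, B4–B5, B5–B6
The largest bag has 3 vertices, giving width 2; this decomposition certifies tw(G) ≤ 2. For the lower bound, G contains the cycle 3–1–4–2–7–5–6–0–3, so G is not a forest; only forests have treewidth ≤ 1, hence tw(G) ≥ 2. Hence tw(G) = 2 exactly.

2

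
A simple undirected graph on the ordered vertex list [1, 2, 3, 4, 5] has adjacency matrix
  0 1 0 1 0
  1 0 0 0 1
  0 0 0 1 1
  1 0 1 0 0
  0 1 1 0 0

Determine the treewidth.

A width-2 tree decomposition is:
Bags: B1 = {1, 3, 4}  B2 = {1, 3, 5}  B3 = {1, 2, 5}
Tree: B1–B2, B2–B3
Each bag holds 3 vertices, so the decomposition has width 2, which upper-bounds the treewidth. The edges 1–4–3–5–2–1 form a cycle, so G is not a tree and its treewidth is at least 2. Hence tw(G) = 2 exactly.

2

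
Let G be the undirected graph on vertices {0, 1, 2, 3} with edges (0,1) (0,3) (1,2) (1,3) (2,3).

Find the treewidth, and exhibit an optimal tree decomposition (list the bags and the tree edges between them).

Treewidth 2.
One optimal decomposition is:
Bags: B1 = {1, 2, 3}  B2 = {0, 1, 3}
Tree: B1–B2

Each bag holds 3 vertices, so the decomposition has width 2, which upper-bounds the treewidth. On the other hand G contains the 3-clique {0, 1, 3}. A clique must lie in a single bag of any decomposition, so no decomposition can have width below 2. Combining the bounds, tw(G) = 2.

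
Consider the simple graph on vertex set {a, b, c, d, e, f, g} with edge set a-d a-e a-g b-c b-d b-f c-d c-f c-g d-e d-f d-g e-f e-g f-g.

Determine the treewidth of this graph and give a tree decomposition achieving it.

Treewidth 3.
Bags: B1 = {a, d, e, g}  B2 = {d, e, f, g}  B3 = {c, d, f, g}  B4 = {b, c, d, f}
Tree: B1–B2, B2–B3, B3–B4

Each bag holds 4 vertices, so the decomposition has width 3, which upper-bounds the treewidth. On the other hand G contains the 4-clique {a, d, e, g}. A clique must lie in a single bag of any decomposition, so no decomposition can have width below 3. Therefore the treewidth is 3.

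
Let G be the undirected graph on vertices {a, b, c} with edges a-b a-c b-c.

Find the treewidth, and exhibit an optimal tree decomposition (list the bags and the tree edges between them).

Treewidth 2.
Bags: B1 = {a, b, c}
Tree: (single bag)

A single bag containing all 3 vertices is trivially a valid decomposition of width 2. On the other hand G contains the 3-clique {a, b, c}. A clique must lie in a single bag of any decomposition, so no decomposition can have width below 2. Therefore the treewidth is 2.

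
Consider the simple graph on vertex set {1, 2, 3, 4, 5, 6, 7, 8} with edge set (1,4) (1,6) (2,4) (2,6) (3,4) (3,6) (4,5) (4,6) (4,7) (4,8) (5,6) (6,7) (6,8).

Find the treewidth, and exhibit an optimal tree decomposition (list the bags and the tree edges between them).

Every bag has size at most 3, so the width is 3 − 1 = 2 and tw(G) ≤ 2. For the lower bound, the 3 vertices {1, 4, 6} are pairwise adjacent, and any tree decomposition puts a clique entirely inside one bag — forcing width ≥ 2. The upper and lower bounds meet at 2, so that is the treewidth.

Treewidth 2.
One optimal decomposition is:
Bags: B1 = {2, 4, 6}  B2 = {4, 6, 7}  B3 = {4, 6, 8}  B4 = {3, 4, 6}  B5 = {1, 4, 6}  B6 = {4, 5, 6}
Tree: B1–B2, B1–B3, B3–B4, B1–B5, B3–B6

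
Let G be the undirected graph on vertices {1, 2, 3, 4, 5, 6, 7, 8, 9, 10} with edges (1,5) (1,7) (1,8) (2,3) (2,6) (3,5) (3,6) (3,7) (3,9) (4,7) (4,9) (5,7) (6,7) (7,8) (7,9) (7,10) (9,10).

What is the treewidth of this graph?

2

A width-2 tree decomposition is:
Bags: B1 = {1, 5, 7}  B2 = {3, 5, 7}  B3 = {1, 7, 8}  B4 = {3, 7, 9}  B5 = {4, 7, 9}  B6 = {7, 9, 10}  B7 = {3, 6, 7}  B8 = {2, 3, 6}
Tree: B1–B2, B1–B3, B2–B4, B4–B5, B5–B6, B2–B7, B7–B8
Each bag holds 3 vertices, so the decomposition has width 2, which upper-bounds the treewidth. Conversely, {2, 3, 6} is a clique of size 3, and the vertices of any clique must share a bag in every tree decomposition; so some bag has ≥ 3 vertices and tw(G) ≥ 2. Therefore the treewidth is 2.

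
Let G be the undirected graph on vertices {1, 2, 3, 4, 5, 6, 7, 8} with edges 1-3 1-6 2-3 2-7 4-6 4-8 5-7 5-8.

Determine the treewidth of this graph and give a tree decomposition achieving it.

The largest bag has 3 vertices, giving width 2; this decomposition certifies tw(G) ≤ 2. Since 4–6–1–3–2–7–5–8–4 is a cycle in G, G is not acyclic. Forests are exactly the graphs of treewidth ≤ 1, so tw(G) ≥ 2. Combining the bounds, tw(G) = 2.

Treewidth 2.
One such decomposition:
Bags: B1 = {1, 4, 6}  B2 = {1, 3, 4}  B3 = {2, 3, 4}  B4 = {2, 4, 7}  B5 = {4, 5, 7}  B6 = {4, 5, 8}
Tree: B1–B2, B2–B3, B3–B4, B4–B5, B5–B6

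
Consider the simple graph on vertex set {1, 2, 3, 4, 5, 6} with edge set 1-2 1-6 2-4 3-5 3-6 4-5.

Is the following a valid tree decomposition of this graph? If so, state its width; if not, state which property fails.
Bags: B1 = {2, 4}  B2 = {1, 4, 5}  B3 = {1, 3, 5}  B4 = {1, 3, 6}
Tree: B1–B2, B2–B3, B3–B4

No — edge (1,2) lies in no bag.

A tree decomposition must satisfy three properties: every vertex lies in some bag; for every edge, both endpoints lie together in some bag; and for every vertex, the bags containing it form a connected subtree. Here edge (1,2) lies in no bag, so the decomposition is invalid.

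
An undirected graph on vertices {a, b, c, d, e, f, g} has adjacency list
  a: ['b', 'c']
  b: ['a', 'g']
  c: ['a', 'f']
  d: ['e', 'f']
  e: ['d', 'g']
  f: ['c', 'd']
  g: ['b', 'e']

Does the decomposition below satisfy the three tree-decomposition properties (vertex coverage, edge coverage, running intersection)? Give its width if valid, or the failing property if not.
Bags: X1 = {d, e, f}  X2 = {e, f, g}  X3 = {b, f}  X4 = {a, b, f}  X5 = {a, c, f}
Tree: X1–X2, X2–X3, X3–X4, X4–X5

A tree decomposition must satisfy three properties: every vertex lies in some bag; for every edge, both endpoints lie together in some bag; and for every vertex, the bags containing it form a connected subtree. Here edge (g,b) lies in no bag, so the decomposition is invalid.

No — edge (g,b) lies in no bag.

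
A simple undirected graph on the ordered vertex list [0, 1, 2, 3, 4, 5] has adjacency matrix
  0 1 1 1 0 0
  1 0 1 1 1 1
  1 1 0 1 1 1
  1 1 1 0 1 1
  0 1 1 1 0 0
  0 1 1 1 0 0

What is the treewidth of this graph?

3

A width-3 tree decomposition is:
Bags: B1 = {0, 1, 2, 3}  B2 = {1, 2, 3, 5}  B3 = {1, 2, 3, 4}
Tree: B1–B2, B1–B3
Each bag holds 4 vertices, so the decomposition has width 3, which upper-bounds the treewidth. Conversely, {0, 1, 2, 3} is a clique of size 4, and the vertices of any clique must share a bag in every tree decomposition; so some bag has ≥ 4 vertices and tw(G) ≥ 3. The upper and lower bounds meet at 3, so that is the treewidth.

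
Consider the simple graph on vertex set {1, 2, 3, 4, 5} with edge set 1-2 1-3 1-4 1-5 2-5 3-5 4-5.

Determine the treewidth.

2

A width-2 tree decomposition is:
Bags: B1 = {1, 2, 5}  B2 = {1, 3, 5}  B3 = {1, 4, 5}
Tree: B1–B2, B2–B3
The largest bag has 3 vertices, giving width 2; this decomposition certifies tw(G) ≤ 2. Conversely, {1, 2, 5} is a clique of size 3, and the vertices of any clique must share a bag in every tree decomposition; so some bag has ≥ 3 vertices and tw(G) ≥ 2. Hence tw(G) = 2 exactly.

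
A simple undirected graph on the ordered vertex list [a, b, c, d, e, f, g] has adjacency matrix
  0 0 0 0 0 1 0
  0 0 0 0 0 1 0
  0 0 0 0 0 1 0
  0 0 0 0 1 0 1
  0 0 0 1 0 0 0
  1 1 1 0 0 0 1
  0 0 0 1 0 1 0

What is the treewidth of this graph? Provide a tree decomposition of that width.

Treewidth 1.
One optimal decomposition is:
Bags: B1 = {f, g}  B2 = {d, g}  B3 = {a, f}  B4 = {c, f}  B5 = {b, f}  B6 = {d, e}
Tree: B1–B2, B1–B3, B1–B4, B3–B5, B2–B6

The largest bag has 2 vertices, giving width 1; this decomposition certifies tw(G) ≤ 1. Any graph with an edge has treewidth ≥ 1, and G has the edge g–f. Combining the bounds, tw(G) = 1.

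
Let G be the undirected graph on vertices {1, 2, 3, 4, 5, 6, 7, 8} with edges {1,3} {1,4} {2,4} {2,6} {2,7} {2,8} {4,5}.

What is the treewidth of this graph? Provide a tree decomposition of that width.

Treewidth 1.
One optimal decomposition is:
Bags: B1 = {1, 4}  B2 = {4, 5}  B3 = {2, 4}  B4 = {2, 7}  B5 = {1, 3}  B6 = {2, 6}  B7 = {2, 8}
Tree: B1–B2, B1–B3, B3–B4, B1–B5, B3–B6, B4–B7

Every bag has size at most 2, so the width is 2 − 1 = 1 and tw(G) ≤ 1. Since G has at least one edge (e.g. 4–1), it is not an edgeless graph, so tw(G) ≥ 1. Combining the bounds, tw(G) = 1.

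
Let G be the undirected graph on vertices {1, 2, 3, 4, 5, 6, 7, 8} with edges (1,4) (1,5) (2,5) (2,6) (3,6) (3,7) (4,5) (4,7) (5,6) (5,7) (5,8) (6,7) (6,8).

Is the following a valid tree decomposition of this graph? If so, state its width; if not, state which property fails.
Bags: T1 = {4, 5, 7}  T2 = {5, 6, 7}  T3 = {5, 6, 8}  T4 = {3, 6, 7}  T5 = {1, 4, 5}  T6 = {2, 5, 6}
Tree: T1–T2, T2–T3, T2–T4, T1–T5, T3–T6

Yes; width 2.

Vertex coverage: the bags together contain {1, 2, 3, 4, 5, 6, 7, 8}, the full vertex set. Edge coverage: each edge of G has both endpoints in at least one bag. Running intersection: for every vertex, the bags containing it form a connected subtree. All three properties hold, so this is a valid tree decomposition of width max|bag| − 1 = 2, and hence tw(G) ≤ 2.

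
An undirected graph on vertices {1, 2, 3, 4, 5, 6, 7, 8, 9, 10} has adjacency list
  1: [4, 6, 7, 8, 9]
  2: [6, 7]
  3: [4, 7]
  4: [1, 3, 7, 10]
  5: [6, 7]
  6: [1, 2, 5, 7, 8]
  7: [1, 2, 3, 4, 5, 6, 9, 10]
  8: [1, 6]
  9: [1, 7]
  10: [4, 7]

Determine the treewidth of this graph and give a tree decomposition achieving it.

Each bag holds 3 vertices, so the decomposition has width 2, which upper-bounds the treewidth. On the other hand G contains the 3-clique {1, 6, 8}. A clique must lie in a single bag of any decomposition, so no decomposition can have width below 2. Combining the bounds, tw(G) = 2.

Treewidth 2.
Bags: B1 = {1, 6, 7}  B2 = {1, 4, 7}  B3 = {4, 7, 10}  B4 = {1, 6, 8}  B5 = {1, 7, 9}  B6 = {2, 6, 7}  B7 = {3, 4, 7}  B8 = {5, 6, 7}
Tree: B1–B2, B2–B3, B1–B4, B1–B5, B1–B6, B2–B7, B6–B8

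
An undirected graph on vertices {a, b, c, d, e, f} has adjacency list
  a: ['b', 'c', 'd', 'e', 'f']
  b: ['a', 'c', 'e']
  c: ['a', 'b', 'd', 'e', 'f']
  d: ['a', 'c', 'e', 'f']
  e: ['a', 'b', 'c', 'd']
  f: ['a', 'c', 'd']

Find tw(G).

A width-3 tree decomposition is:
Bags: B1 = {a, c, d, f}  B2 = {a, c, d, e}  B3 = {a, b, c, e}
Tree: B1–B2, B2–B3
Each bag holds 4 vertices, so the decomposition has width 3, which upper-bounds the treewidth. On the other hand G contains the 4-clique {a, c, d, e}. A clique must lie in a single bag of any decomposition, so no decomposition can have width below 3. Therefore the treewidth is 3.

3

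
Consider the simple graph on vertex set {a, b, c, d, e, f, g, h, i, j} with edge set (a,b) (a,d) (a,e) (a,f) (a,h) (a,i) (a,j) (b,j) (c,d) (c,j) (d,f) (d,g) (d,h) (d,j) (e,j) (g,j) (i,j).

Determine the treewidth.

A width-2 tree decomposition is:
Bags: B1 = {a, d, j}  B2 = {a, e, j}  B3 = {a, d, h}  B4 = {a, d, f}  B5 = {a, i, j}  B6 = {c, d, j}  B7 = {a, b, j}  B8 = {d, g, j}
Tree: B1–B2, B1–B3, B3–B4, B1–B5, B1–B6, B1–B7, B6–B8
Each bag holds 3 vertices, so the decomposition has width 2, which upper-bounds the treewidth. On the other hand G contains the 3-clique {d, g, j}. A clique must lie in a single bag of any decomposition, so no decomposition can have width below 2. The upper and lower bounds meet at 2, so that is the treewidth.

2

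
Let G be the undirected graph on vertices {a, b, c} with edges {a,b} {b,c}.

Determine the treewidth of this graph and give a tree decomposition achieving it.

Treewidth 1.
Bags: B1 = {a, b}  B2 = {b, c}
Tree: B1–B2

The largest bag has 2 vertices, giving width 1; this decomposition certifies tw(G) ≤ 1. G has an edge, so its treewidth is at least 1. The upper and lower bounds meet at 1, so that is the treewidth.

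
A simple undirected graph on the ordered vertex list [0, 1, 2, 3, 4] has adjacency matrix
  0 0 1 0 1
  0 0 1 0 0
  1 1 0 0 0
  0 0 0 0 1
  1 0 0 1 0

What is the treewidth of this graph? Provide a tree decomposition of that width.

Treewidth 1.
Bags: B1 = {3, 4}  B2 = {0, 4}  B3 = {0, 2}  B4 = {1, 2}
Tree: B1–B2, B2–B3, B3–B4

Every bag has size at most 2, so the width is 2 − 1 = 1 and tw(G) ≤ 1. Since G has at least one edge (e.g. 3–4), it is not an edgeless graph, so tw(G) ≥ 1. Hence tw(G) = 1 exactly.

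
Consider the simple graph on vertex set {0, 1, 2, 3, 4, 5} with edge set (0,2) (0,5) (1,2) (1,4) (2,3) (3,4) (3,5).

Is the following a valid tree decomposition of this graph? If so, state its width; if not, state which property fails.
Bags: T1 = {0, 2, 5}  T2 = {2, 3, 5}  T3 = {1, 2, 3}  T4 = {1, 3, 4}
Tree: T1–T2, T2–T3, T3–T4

Vertex coverage: the bags together contain {0, 1, 2, 3, 4, 5}, the full vertex set. Edge coverage: each edge of G has both endpoints in at least one bag. Running intersection: for every vertex, the bags containing it form a connected subtree. All three properties hold, so this is a valid tree decomposition of width max|bag| − 1 = 2, and hence tw(G) ≤ 2.

Yes; width 2.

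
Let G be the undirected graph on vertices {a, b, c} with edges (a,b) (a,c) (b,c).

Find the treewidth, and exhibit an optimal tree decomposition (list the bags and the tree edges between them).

A single bag containing all 3 vertices is trivially a valid decomposition of width 2. For the lower bound, the 3 vertices {a, b, c} are pairwise adjacent, and any tree decomposition puts a clique entirely inside one bag — forcing width ≥ 2. Therefore the treewidth is 2.

Treewidth 2.
One such decomposition:
Bags: B1 = {a, b, c}
Tree: (single bag)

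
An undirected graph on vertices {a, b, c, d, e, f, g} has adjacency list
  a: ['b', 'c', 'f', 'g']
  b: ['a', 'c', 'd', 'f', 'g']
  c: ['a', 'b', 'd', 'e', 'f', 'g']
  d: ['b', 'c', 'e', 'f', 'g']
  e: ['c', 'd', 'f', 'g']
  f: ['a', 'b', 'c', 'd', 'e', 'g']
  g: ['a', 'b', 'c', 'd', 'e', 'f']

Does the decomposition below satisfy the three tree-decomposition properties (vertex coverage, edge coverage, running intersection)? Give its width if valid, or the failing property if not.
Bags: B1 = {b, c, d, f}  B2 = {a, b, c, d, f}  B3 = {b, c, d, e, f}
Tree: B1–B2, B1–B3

A tree decomposition must satisfy three properties: every vertex lies in some bag; for every edge, both endpoints lie together in some bag; and for every vertex, the bags containing it form a connected subtree. Here vertex g appears in no bag, so the decomposition is invalid.

No — vertex g appears in no bag.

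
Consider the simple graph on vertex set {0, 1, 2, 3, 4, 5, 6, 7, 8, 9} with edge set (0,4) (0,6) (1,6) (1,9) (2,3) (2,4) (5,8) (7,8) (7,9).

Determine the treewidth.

1

A width-1 tree decomposition is:
Bags: B1 = {2, 3}  B2 = {2, 4}  B3 = {0, 4}  B4 = {0, 6}  B5 = {1, 6}  B6 = {1, 9}  B7 = {7, 9}  B8 = {7, 8}  B9 = {5, 8}
Tree: B1–B2, B2–B3, B3–B4, B4–B5, B5–B6, B6–B7, B7–B8, B8–B9
The largest bag has 2 vertices, giving width 1; this decomposition certifies tw(G) ≤ 1. Any graph with an edge has treewidth ≥ 1, and G has the edge 3–2. Therefore the treewidth is 1.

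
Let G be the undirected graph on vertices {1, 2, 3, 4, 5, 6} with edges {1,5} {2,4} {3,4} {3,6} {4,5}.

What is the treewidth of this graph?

1

A width-1 tree decomposition is:
Bags: B1 = {3, 4}  B2 = {4, 5}  B3 = {2, 4}  B4 = {1, 5}  B5 = {3, 6}
Tree: B1–B2, B2–B3, B2–B4, B1–B5
Every bag has size at most 2, so the width is 2 − 1 = 1 and tw(G) ≤ 1. Any graph with an edge has treewidth ≥ 1, and G has the edge 4–3. Hence tw(G) = 1 exactly.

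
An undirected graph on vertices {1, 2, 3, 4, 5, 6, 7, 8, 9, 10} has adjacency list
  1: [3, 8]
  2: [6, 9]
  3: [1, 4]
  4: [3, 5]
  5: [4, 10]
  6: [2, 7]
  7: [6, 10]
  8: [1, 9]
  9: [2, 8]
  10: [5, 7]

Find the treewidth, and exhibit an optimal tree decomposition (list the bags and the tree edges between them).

Treewidth 2.
Bags: B1 = {1, 3, 8}  B2 = {3, 4, 8}  B3 = {4, 5, 8}  B4 = {5, 8, 10}  B5 = {7, 8, 10}  B6 = {6, 7, 8}  B7 = {2, 6, 8}  B8 = {2, 8, 9}
Tree: B1–B2, B2–B3, B3–B4, B4–B5, B5–B6, B6–B7, B7–B8

Every bag has size at most 3, so the width is 3 − 1 = 2 and tw(G) ≤ 2. Since 8–1–3–4–5–10–7–6–2–9–8 is a cycle in G, G is not acyclic. Forests are exactly the graphs of treewidth ≤ 1, so tw(G) ≥ 2. Therefore the treewidth is 2.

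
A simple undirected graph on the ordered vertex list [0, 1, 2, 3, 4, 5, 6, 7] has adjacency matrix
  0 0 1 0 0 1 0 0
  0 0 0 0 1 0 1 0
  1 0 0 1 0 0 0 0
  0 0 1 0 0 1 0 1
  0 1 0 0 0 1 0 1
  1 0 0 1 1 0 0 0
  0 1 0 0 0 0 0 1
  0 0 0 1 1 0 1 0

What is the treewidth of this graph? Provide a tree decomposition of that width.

Treewidth 2.
Bags: B1 = {1, 6, 7}  B2 = {1, 4, 7}  B3 = {3, 4, 7}  B4 = {3, 4, 5}  B5 = {2, 3, 5}  B6 = {0, 2, 5}
Tree: B1–B2, B2–B3, B3–B4, B4–B5, B5–B6

Every bag has size at most 3, so the width is 3 − 1 = 2 and tw(G) ≤ 2. The edges 6–1–4–7–6 form a cycle, so G is not a tree and its treewidth is at least 2. Hence tw(G) = 2 exactly.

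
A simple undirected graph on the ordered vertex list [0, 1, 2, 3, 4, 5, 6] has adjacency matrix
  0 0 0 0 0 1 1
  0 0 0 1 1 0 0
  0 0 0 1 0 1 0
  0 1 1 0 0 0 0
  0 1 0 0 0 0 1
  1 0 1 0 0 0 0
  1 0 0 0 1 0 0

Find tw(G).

A width-2 tree decomposition is:
Bags: B1 = {0, 5, 6}  B2 = {4, 5, 6}  B3 = {1, 4, 5}  B4 = {1, 3, 5}  B5 = {2, 3, 5}
Tree: B1–B2, B2–B3, B3–B4, B4–B5
The largest bag has 3 vertices, giving width 2; this decomposition certifies tw(G) ≤ 2. For the lower bound, G contains the cycle 5–0–6–4–1–3–2–5, so G is not a forest; only forests have treewidth ≤ 1, hence tw(G) ≥ 2. Combining the bounds, tw(G) = 2.

2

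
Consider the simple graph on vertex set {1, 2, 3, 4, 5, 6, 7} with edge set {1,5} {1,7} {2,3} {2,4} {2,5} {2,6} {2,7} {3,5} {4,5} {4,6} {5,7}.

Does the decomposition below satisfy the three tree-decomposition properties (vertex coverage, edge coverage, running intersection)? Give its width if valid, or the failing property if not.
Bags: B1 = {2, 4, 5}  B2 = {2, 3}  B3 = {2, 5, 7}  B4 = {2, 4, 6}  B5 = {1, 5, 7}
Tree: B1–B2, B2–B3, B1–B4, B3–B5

A tree decomposition must satisfy three properties: every vertex lies in some bag; for every edge, both endpoints lie together in some bag; and for every vertex, the bags containing it form a connected subtree. Here edge (5,3) lies in no bag, so the decomposition is invalid.

No — edge (5,3) lies in no bag.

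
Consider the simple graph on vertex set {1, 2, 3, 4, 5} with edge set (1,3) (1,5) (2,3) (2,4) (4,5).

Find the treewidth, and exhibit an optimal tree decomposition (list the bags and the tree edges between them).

Treewidth 2.
Bags: B1 = {2, 3, 4}  B2 = {3, 4, 5}  B3 = {1, 3, 5}
Tree: B1–B2, B2–B3

Each bag holds 3 vertices, so the decomposition has width 2, which upper-bounds the treewidth. The edges 3–2–4–5–1–3 form a cycle, so G is not a tree and its treewidth is at least 2. Therefore the treewidth is 2.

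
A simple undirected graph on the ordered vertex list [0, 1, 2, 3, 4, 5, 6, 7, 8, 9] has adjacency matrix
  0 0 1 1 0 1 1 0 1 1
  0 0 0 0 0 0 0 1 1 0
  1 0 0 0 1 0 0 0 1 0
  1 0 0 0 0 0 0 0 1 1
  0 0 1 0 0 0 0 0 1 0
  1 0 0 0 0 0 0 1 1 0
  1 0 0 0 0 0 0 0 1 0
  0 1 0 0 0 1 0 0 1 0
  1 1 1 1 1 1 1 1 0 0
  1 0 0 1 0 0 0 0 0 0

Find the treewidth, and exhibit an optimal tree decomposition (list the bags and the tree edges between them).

The largest bag has 3 vertices, giving width 2; this decomposition certifies tw(G) ≤ 2. Conversely, {0, 2, 8} is a clique of size 3, and the vertices of any clique must share a bag in every tree decomposition; so some bag has ≥ 3 vertices and tw(G) ≥ 2. The upper and lower bounds meet at 2, so that is the treewidth.

Treewidth 2.
One such decomposition:
Bags: B1 = {0, 2, 8}  B2 = {0, 5, 8}  B3 = {0, 3, 8}  B4 = {5, 7, 8}  B5 = {1, 7, 8}  B6 = {0, 6, 8}  B7 = {2, 4, 8}  B8 = {0, 3, 9}
Tree: B1–B2, B2–B3, B2–B4, B4–B5, B1–B6, B1–B7, B3–B8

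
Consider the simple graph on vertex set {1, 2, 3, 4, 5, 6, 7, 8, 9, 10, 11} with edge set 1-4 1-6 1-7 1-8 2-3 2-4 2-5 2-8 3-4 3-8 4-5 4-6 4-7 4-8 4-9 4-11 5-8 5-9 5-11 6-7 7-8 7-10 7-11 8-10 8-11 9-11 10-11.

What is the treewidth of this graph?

3

A width-3 tree decomposition is:
Bags: B1 = {4, 5, 8, 11}  B2 = {4, 5, 9, 11}  B3 = {2, 4, 5, 8}  B4 = {4, 7, 8, 11}  B5 = {2, 3, 4, 8}  B6 = {1, 4, 7, 8}  B7 = {1, 4, 6, 7}  B8 = {7, 8, 10, 11}
Tree: B1–B2, B1–B3, B1–B4, B3–B5, B4–B6, B6–B7, B4–B8
The largest bag has 4 vertices, giving width 3; this decomposition certifies tw(G) ≤ 3. For the lower bound, the 4 vertices {7, 8, 10, 11} are pairwise adjacent, and any tree decomposition puts a clique entirely inside one bag — forcing width ≥ 3. Hence tw(G) = 3 exactly.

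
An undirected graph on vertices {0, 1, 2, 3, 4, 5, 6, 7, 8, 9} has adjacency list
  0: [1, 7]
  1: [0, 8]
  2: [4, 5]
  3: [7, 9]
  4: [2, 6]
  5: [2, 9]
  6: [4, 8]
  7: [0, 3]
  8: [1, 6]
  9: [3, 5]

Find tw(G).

A width-2 tree decomposition is:
Bags: B1 = {0, 3, 7}  B2 = {0, 3, 9}  B3 = {0, 5, 9}  B4 = {0, 2, 5}  B5 = {0, 2, 4}  B6 = {0, 4, 6}  B7 = {0, 6, 8}  B8 = {0, 1, 8}
Tree: B1–B2, B2–B3, B3–B4, B4–B5, B5–B6, B6–B7, B7–B8
Each bag holds 3 vertices, so the decomposition has width 2, which upper-bounds the treewidth. For the lower bound, G contains the cycle 0–7–3–9–5–2–4–6–8–1–0, so G is not a forest; only forests have treewidth ≤ 1, hence tw(G) ≥ 2. Hence tw(G) = 2 exactly.

2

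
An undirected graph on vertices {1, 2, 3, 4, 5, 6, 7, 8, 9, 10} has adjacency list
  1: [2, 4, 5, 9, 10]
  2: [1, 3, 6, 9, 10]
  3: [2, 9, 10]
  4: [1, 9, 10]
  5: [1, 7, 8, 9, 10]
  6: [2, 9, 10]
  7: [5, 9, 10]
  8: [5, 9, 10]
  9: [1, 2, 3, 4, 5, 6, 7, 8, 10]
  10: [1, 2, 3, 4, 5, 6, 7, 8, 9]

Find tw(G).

3

A width-3 tree decomposition is:
Bags: B1 = {1, 2, 9, 10}  B2 = {1, 5, 9, 10}  B3 = {5, 7, 9, 10}  B4 = {5, 8, 9, 10}  B5 = {1, 4, 9, 10}  B6 = {2, 6, 9, 10}  B7 = {2, 3, 9, 10}
Tree: B1–B2, B2–B3, B3–B4, B1–B5, B1–B6, B6–B7
Every bag has size at most 4, so the width is 4 − 1 = 3 and tw(G) ≤ 3. For the lower bound, the 4 vertices {1, 2, 9, 10} are pairwise adjacent, and any tree decomposition puts a clique entirely inside one bag — forcing width ≥ 3. Hence tw(G) = 3 exactly.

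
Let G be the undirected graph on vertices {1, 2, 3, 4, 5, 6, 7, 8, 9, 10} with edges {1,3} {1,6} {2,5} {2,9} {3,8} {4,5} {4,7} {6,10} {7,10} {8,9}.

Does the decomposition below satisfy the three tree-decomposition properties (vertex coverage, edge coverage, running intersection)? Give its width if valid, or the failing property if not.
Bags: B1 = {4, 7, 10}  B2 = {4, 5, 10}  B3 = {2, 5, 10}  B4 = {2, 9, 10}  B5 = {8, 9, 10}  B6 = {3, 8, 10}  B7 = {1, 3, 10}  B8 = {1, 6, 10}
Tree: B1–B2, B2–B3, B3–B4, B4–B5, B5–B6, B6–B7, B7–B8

Checking the three conditions: (i) the bags cover all of {1, 2, 3, 4, 5, 6, 7, 8, 9, 10}; (ii) for each edge, some bag contains both endpoints; (iii) the bags containing any fixed vertex form a subtree. All hold, so the decomposition is valid with width 3 − 1 = 2.

Yes; width 2.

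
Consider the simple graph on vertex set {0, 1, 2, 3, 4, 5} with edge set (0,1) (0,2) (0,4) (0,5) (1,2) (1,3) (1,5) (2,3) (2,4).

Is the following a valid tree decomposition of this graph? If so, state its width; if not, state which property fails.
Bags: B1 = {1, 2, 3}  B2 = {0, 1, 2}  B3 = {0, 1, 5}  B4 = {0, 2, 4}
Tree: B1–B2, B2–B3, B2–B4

Yes; width 2.

Checking the three conditions: (i) the bags cover all of {0, 1, 2, 3, 4, 5}; (ii) for each edge, some bag contains both endpoints; (iii) the bags containing any fixed vertex form a subtree. All hold, so the decomposition is valid with width 3 − 1 = 2.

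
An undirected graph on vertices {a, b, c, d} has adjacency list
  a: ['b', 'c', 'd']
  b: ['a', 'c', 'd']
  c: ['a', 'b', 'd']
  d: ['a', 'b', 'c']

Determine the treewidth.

3

A width-3 tree decomposition is:
Bags: B1 = {a, b, c, d}
Tree: (single bag)
With just one bag of size 4, the width is 4 − 1 = 3, so tw(G) ≤ 3. Conversely, {a, b, c, d} is a clique of size 4, and the vertices of any clique must share a bag in every tree decomposition; so some bag has ≥ 4 vertices and tw(G) ≥ 3. Therefore the treewidth is 3.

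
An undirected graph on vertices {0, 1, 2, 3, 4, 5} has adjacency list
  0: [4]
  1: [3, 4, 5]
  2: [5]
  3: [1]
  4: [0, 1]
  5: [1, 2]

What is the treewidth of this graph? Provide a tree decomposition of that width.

Treewidth 1.
One such decomposition:
Bags: B1 = {1, 3}  B2 = {1, 5}  B3 = {2, 5}  B4 = {1, 4}  B5 = {0, 4}
Tree: B1–B2, B2–B3, B1–B4, B4–B5

Every bag has size at most 2, so the width is 2 − 1 = 1 and tw(G) ≤ 1. Any graph with an edge has treewidth ≥ 1, and G has the edge 1–3. Combining the bounds, tw(G) = 1.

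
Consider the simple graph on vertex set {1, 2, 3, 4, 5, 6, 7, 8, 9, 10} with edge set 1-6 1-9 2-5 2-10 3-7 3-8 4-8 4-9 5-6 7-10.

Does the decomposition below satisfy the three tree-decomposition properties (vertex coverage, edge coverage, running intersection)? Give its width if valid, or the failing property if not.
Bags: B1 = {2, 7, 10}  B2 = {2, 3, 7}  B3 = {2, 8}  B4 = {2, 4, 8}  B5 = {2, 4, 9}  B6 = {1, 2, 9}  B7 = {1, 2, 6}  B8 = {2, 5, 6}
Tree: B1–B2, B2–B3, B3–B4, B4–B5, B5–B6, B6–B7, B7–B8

A tree decomposition must satisfy three properties: every vertex lies in some bag; for every edge, both endpoints lie together in some bag; and for every vertex, the bags containing it form a connected subtree. Here edge (3,8) lies in no bag, so the decomposition is invalid.

No — edge (3,8) lies in no bag.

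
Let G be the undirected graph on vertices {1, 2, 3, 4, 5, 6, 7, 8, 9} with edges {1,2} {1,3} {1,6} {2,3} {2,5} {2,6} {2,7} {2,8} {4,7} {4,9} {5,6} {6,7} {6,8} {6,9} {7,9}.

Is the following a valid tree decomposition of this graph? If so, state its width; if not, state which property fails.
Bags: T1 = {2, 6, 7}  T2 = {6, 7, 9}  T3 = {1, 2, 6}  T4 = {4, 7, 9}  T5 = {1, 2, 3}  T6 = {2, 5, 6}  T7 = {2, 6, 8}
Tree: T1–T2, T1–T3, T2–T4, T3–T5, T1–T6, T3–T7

Every vertex of G appears in some bag (union = {1, 2, 3, 4, 5, 6, 7, 8, 9}); every edge is covered by a bag; and for each vertex v the set of bags containing v is connected in the bag tree. The decomposition is therefore valid. The largest bag has 3 vertices, so the width is 2.

Yes; width 2.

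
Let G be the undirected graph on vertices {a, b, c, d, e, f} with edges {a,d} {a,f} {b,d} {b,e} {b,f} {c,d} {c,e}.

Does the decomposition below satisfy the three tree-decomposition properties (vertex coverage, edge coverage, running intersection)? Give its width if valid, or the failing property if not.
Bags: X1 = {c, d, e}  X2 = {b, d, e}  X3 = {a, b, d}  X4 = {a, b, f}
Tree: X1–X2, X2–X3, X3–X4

Yes; width 2.

Checking the three conditions: (i) the bags cover all of {a, b, c, d, e, f}; (ii) for each edge, some bag contains both endpoints; (iii) the bags containing any fixed vertex form a subtree. All hold, so the decomposition is valid with width 3 − 1 = 2.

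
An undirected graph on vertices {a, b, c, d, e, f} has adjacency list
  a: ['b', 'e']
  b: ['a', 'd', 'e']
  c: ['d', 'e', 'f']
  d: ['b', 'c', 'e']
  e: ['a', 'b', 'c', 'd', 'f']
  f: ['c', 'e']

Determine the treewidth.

A width-2 tree decomposition is:
Bags: B1 = {a, b, e}  B2 = {b, d, e}  B3 = {c, d, e}  B4 = {c, e, f}
Tree: B1–B2, B2–B3, B3–B4
Each bag holds 3 vertices, so the decomposition has width 2, which upper-bounds the treewidth. Conversely, {c, d, e} is a clique of size 3, and the vertices of any clique must share a bag in every tree decomposition; so some bag has ≥ 3 vertices and tw(G) ≥ 2. Hence tw(G) = 2 exactly.

2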